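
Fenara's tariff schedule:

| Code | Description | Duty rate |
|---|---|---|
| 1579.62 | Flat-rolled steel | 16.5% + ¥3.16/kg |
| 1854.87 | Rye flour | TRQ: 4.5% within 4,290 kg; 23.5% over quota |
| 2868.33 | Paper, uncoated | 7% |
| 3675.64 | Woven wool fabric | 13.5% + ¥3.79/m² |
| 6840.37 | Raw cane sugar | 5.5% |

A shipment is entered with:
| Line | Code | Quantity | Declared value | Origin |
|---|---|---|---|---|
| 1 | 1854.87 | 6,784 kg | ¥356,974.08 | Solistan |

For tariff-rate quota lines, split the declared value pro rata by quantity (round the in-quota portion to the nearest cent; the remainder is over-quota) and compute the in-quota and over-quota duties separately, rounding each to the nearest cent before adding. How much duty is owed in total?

¥40,998.35

Line 1 (1854.87, Solistan, 6,784 kg, ¥356,974.08):
Code 1854.87 is under a tariff-rate quota (threshold 4,290 kg). In-quota: 4,290 kg at 4.5%; over-quota: 2,494 kg at 23.5%.
Pro-rata value split: in-quota = ¥356,974.08 × 4,290/6,784 = ¥225,739.80; over-quota = ¥356,974.08 − ¥225,739.80 = ¥131,234.28.
In-quota duty = ¥225,739.80 × 4.5% = ¥10,158.29. Over-quota duty = ¥131,234.28 × 23.5% = ¥30,840.06.
Line duty = ¥10,158.29 + ¥30,840.06 = ¥40,998.35.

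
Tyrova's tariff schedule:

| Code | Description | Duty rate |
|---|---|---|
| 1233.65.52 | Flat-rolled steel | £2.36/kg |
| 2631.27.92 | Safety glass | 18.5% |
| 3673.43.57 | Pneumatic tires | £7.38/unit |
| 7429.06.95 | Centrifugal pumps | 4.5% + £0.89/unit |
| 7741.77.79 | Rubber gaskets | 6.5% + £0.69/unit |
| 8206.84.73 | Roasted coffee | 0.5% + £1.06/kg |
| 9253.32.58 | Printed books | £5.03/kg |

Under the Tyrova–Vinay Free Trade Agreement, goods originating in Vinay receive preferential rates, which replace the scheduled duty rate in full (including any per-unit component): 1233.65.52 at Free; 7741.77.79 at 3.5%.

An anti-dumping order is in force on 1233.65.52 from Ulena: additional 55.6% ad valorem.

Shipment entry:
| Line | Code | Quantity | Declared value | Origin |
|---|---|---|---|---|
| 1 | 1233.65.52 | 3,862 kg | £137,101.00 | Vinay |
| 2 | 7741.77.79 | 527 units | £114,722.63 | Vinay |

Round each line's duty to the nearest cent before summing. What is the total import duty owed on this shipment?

£4,015.29

Line 1 (1233.65.52, Vinay, 3,862 kg, £137,101.00):
Base rate for 1233.65.52 is £2.36/kg.
Origin Vinay qualifies under the Tyrova–Vinay agreement and 1233.65.52 is covered: preferential rate Free applies instead.
The additional-duty order on 1233.65.52 targets Ulena, not Vinay; it does not apply.
Duty = £137,101.00 × 0% = £0.00.
Line 2 (7741.77.79, Vinay, 527 units, £114,722.63):
Base rate for 7741.77.79 is 6.5% + £0.69/unit.
Origin Vinay qualifies under the Tyrova–Vinay agreement and 7741.77.79 is covered: preferential rate 3.5% applies instead.
Duty = £114,722.63 × 3.5% = £4,015.29.
Total = £0.00 + £4,015.29 = £4,015.29.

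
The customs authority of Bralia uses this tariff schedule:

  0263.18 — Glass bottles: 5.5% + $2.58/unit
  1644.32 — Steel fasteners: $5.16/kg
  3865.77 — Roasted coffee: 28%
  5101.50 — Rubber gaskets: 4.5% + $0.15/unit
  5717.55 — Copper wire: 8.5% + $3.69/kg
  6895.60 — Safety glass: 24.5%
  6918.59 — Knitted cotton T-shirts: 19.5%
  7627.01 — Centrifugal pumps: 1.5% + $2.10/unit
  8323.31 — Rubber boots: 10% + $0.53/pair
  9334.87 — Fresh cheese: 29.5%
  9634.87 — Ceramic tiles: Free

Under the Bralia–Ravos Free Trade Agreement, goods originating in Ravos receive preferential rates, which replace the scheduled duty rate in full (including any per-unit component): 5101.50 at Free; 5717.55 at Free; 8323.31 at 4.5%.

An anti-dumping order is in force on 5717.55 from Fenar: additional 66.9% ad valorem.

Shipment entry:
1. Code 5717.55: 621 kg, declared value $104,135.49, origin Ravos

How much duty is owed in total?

$0.00

Line 1 (5717.55, Ravos, 621 kg, $104,135.49):
Base rate for 5717.55 is 8.5% + $3.69/kg.
Origin Ravos qualifies under the Bralia–Ravos agreement and 5717.55 is covered: preferential rate Free applies instead.
The additional-duty order on 5717.55 targets Fenar, not Ravos; it does not apply.
Duty = $104,135.49 × 0% = $0.00.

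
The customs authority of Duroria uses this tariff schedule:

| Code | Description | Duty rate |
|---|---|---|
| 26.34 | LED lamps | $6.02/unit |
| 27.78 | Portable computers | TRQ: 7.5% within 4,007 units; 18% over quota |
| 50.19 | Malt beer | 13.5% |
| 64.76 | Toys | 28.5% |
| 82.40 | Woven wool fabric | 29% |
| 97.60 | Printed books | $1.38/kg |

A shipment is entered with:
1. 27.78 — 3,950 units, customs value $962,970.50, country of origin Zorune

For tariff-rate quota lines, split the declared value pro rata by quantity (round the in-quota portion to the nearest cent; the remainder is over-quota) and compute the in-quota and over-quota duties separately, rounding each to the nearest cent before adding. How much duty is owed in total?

$72,222.79

Line 1 (27.78, Zorune, 3,950 units, $962,970.50):
Code 27.78 is under a tariff-rate quota (threshold 4,007 units). Quantity 3,950 units is within the quota, so the in-quota rate 7.5% applies to the full value.
Duty = $962,970.50 × 7.5% = $72,222.79.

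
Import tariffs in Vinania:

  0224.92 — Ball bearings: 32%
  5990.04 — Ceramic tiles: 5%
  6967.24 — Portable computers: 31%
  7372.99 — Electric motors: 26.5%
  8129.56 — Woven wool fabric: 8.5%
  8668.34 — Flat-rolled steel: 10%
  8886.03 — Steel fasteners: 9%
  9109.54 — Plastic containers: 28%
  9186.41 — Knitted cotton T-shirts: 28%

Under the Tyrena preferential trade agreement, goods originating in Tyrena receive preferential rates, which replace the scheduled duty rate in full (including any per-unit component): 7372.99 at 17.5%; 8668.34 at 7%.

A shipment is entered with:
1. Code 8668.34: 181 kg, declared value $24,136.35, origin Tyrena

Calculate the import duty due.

$1,689.54

Line 1 (8668.34, Tyrena, 181 kg, $24,136.35):
Base rate for 8668.34 is 10%.
Origin Tyrena qualifies under the Vinania–Tyrena agreement and 8668.34 is covered: preferential rate 7% applies instead.
Duty = $24,136.35 × 7% = $1,689.54.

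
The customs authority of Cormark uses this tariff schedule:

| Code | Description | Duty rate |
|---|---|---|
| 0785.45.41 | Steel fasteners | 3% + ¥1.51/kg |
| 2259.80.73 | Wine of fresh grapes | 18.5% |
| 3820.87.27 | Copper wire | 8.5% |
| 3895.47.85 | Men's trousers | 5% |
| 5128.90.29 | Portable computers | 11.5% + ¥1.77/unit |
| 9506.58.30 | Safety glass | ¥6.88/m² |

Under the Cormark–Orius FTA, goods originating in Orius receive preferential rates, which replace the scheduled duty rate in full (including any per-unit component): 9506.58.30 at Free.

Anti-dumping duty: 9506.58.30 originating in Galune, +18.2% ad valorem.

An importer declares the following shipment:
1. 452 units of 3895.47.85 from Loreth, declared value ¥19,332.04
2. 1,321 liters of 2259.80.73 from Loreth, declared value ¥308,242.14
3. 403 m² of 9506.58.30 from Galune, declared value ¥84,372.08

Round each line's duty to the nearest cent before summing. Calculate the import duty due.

¥76,119.76

Line 1 (3895.47.85, Loreth, 452 units, ¥19,332.04):
Base rate for 3895.47.85 is 5%.
Duty = ¥19,332.04 × 5% = ¥966.60.
Line 2 (2259.80.73, Loreth, 1,321 liters, ¥308,242.14):
Base rate for 2259.80.73 is 18.5%.
Duty = ¥308,242.14 × 18.5% = ¥57,024.80.
Line 3 (9506.58.30, Galune, 403 m², ¥84,372.08):
Base rate for 9506.58.30 is ¥6.88/m².
9506.58.30 has an FTA preferential rate, but origin Galune is not Orius; base rate stands.
Additional duty on 9506.58.30 from Galune: +18.2% ad valorem. Applied ad valorem rate = 18.2%.
Duty = ¥84,372.08 × 18.2% + 403 × ¥6.88 = ¥18,128.36.
Total = ¥966.60 + ¥57,024.80 + ¥18,128.36 = ¥76,119.76.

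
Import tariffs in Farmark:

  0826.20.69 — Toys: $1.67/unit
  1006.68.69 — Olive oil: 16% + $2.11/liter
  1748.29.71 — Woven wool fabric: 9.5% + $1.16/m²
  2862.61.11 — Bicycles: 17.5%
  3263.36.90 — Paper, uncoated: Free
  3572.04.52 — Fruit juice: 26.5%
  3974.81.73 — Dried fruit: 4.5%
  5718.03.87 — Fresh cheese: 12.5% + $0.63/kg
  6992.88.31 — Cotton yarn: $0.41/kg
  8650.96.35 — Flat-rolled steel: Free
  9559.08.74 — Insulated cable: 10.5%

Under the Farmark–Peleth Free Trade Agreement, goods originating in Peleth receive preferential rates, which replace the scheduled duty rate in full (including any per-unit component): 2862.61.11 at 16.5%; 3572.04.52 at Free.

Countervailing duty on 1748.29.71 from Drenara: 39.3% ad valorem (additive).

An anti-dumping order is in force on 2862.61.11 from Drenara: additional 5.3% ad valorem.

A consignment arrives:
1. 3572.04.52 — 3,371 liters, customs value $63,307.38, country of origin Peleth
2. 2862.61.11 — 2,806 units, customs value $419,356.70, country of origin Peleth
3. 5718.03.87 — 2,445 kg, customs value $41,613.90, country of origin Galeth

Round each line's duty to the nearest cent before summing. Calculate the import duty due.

$75,935.95

Line 1 (3572.04.52, Peleth, 3,371 liters, $63,307.38):
Base rate for 3572.04.52 is 26.5%.
Origin Peleth qualifies under the Farmark–Peleth agreement and 3572.04.52 is covered: preferential rate Free applies instead.
Duty = $63,307.38 × 0% = $0.00.
Line 2 (2862.61.11, Peleth, 2,806 units, $419,356.70):
Base rate for 2862.61.11 is 17.5%.
Origin Peleth qualifies under the Farmark–Peleth agreement and 2862.61.11 is covered: preferential rate 16.5% applies instead.
The additional-duty order on 2862.61.11 targets Drenara, not Peleth; it does not apply.
Duty = $419,356.70 × 16.5% = $69,193.86.
Line 3 (5718.03.87, Galeth, 2,445 kg, $41,613.90):
Base rate for 5718.03.87 is 12.5% + $0.63/kg.
Duty = $41,613.90 × 12.5% + 2,445 × $0.63 = $6,742.09.
Total = $0.00 + $69,193.86 + $6,742.09 = $75,935.95.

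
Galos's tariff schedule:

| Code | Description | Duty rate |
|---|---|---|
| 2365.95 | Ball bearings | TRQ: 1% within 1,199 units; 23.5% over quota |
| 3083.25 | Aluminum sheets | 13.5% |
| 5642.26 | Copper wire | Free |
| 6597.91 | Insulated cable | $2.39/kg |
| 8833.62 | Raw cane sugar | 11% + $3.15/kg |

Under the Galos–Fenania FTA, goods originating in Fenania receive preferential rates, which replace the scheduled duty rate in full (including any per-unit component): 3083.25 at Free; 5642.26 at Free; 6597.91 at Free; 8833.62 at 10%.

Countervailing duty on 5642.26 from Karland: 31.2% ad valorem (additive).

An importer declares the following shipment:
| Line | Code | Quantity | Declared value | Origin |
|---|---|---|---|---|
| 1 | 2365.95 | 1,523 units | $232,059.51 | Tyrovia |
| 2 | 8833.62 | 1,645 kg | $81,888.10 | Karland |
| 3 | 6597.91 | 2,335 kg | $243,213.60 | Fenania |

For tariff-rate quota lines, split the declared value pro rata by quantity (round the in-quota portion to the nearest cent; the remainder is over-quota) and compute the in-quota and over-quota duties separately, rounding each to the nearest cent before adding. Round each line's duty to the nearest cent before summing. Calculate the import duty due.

$27,617.81

Line 1 (2365.95, Tyrovia, 1,523 units, $232,059.51):
Code 2365.95 is under a tariff-rate quota (threshold 1,199 units). In-quota: 1,199 units at 1%; over-quota: 324 units at 23.5%.
Pro-rata value split: in-quota = $232,059.51 × 1,199/1,523 = $182,691.63; over-quota = $232,059.51 − $182,691.63 = $49,367.88.
In-quota duty = $182,691.63 × 1% = $1,826.92. Over-quota duty = $49,367.88 × 23.5% = $11,601.45.
Line duty = $1,826.92 + $11,601.45 = $13,428.37.
Line 2 (8833.62, Karland, 1,645 kg, $81,888.10):
Base rate for 8833.62 is 11% + $3.15/kg.
8833.62 has an FTA preferential rate, but origin Karland is not Fenania; base rate stands.
Duty = $81,888.10 × 11% + 1,645 × $3.15 = $14,189.44.
Line 3 (6597.91, Fenania, 2,335 kg, $243,213.60):
Base rate for 6597.91 is $2.39/kg.
Origin Fenania qualifies under the Galos–Fenania agreement and 6597.91 is covered: preferential rate Free applies instead.
Duty = $243,213.60 × 0% = $0.00.
Total = $13,428.37 + $14,189.44 + $0.00 = $27,617.81.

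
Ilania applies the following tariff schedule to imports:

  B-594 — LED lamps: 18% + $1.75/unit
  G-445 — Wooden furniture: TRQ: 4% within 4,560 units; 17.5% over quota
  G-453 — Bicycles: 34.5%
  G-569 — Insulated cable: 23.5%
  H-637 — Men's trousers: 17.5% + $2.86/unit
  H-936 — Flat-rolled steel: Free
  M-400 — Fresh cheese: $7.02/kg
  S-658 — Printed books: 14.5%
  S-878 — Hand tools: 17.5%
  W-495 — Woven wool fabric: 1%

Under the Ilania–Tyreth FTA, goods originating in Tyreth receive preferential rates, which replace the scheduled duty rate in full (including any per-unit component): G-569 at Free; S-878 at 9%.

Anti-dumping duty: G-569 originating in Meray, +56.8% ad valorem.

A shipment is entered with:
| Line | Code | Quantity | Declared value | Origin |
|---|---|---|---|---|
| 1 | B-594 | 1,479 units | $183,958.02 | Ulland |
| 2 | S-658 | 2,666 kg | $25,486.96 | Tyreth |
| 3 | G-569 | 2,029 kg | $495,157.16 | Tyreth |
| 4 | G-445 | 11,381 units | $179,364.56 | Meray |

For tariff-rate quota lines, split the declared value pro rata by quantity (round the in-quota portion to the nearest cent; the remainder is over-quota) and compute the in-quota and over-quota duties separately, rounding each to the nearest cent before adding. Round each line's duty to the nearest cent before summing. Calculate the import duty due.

Line 1 (B-594, Ulland, 1,479 units, $183,958.02):
Base rate for B-594 is 18% + $1.75/unit.
Duty = $183,958.02 × 18% + 1,479 × $1.75 = $35,700.69.
Line 2 (S-658, Tyreth, 2,666 kg, $25,486.96):
Base rate for S-658 is 14.5%.
Origin Tyreth is the FTA partner but S-658 is not on the preference list; base rate stands.
Duty = $25,486.96 × 14.5% = $3,695.61.
Line 3 (G-569, Tyreth, 2,029 kg, $495,157.16):
Base rate for G-569 is 23.5%.
Origin Tyreth qualifies under the Ilania–Tyreth agreement and G-569 is covered: preferential rate Free applies instead.
The additional-duty order on G-569 targets Meray, not Tyreth; it does not apply.
Duty = $495,157.16 × 0% = $0.00.
Line 4 (G-445, Meray, 11,381 units, $179,364.56):
Code G-445 is under a tariff-rate quota (threshold 4,560 units). In-quota: 4,560 units at 4%; over-quota: 6,821 units at 17.5%.
Pro-rata value split: in-quota = $179,364.56 × 4,560/11,381 = $71,865.60; over-quota = $179,364.56 − $71,865.60 = $107,498.96.
In-quota duty = $71,865.60 × 4% = $2,874.62. Over-quota duty = $107,498.96 × 17.5% = $18,812.32.
Line duty = $2,874.62 + $18,812.32 = $21,686.94.
Total = $35,700.69 + $3,695.61 + $0.00 + $21,686.94 = $61,083.24.

$61,083.24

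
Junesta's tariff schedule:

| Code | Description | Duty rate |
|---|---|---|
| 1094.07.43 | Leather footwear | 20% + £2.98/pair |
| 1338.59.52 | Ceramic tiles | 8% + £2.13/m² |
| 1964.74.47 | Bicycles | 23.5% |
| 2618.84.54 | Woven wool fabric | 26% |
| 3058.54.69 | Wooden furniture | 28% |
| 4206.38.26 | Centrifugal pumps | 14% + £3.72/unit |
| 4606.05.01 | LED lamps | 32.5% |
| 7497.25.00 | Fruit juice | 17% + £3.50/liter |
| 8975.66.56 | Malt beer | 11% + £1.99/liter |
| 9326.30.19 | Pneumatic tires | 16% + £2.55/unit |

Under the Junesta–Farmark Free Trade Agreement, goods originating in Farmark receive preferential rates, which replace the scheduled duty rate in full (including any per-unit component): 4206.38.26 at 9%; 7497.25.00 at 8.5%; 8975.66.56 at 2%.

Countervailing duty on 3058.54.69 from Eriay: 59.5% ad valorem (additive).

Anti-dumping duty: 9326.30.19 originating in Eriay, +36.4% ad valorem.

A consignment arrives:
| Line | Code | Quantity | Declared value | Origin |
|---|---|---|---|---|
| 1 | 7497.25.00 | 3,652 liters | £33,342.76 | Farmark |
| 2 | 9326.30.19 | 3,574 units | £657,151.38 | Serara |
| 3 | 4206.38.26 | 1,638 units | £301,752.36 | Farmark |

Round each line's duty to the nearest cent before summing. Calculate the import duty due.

Line 1 (7497.25.00, Farmark, 3,652 liters, £33,342.76):
Base rate for 7497.25.00 is 17% + £3.50/liter.
Origin Farmark qualifies under the Junesta–Farmark agreement and 7497.25.00 is covered: preferential rate 8.5% applies instead.
Duty = £33,342.76 × 8.5% = £2,834.13.
Line 2 (9326.30.19, Serara, 3,574 units, £657,151.38):
Base rate for 9326.30.19 is 16% + £2.55/unit.
The additional-duty order on 9326.30.19 targets Eriay, not Serara; it does not apply.
Duty = £657,151.38 × 16% + 3,574 × £2.55 = £114,257.92.
Line 3 (4206.38.26, Farmark, 1,638 units, £301,752.36):
Base rate for 4206.38.26 is 14% + £3.72/unit.
Origin Farmark qualifies under the Junesta–Farmark agreement and 4206.38.26 is covered: preferential rate 9% applies instead.
Duty = £301,752.36 × 9% = £27,157.71.
Total = £2,834.13 + £114,257.92 + £27,157.71 = £144,249.76.

£144,249.76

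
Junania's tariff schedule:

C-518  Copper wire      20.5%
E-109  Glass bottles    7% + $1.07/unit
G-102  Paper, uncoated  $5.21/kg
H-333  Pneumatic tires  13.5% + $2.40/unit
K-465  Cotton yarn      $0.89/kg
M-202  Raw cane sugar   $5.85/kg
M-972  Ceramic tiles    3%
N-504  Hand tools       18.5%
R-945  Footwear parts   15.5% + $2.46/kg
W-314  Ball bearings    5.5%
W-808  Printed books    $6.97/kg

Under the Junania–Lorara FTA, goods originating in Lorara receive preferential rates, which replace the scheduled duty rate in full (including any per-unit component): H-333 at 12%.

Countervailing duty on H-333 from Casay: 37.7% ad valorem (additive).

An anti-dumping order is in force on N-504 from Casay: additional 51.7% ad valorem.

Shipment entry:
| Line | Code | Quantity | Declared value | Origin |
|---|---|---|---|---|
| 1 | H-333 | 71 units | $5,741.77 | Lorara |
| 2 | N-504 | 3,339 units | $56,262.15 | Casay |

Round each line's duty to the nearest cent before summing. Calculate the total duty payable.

$40,185.04

Line 1 (H-333, Lorara, 71 units, $5,741.77):
Base rate for H-333 is 13.5% + $2.40/unit.
Origin Lorara qualifies under the Junania–Lorara agreement and H-333 is covered: preferential rate 12% applies instead.
The additional-duty order on H-333 targets Casay, not Lorara; it does not apply.
Duty = $5,741.77 × 12% = $689.01.
Line 2 (N-504, Casay, 3,339 units, $56,262.15):
Base rate for N-504 is 18.5%.
Additional duty on N-504 from Casay: +51.7%. Applied ad valorem rate: 18.5% + 51.7% = 70.2%.
Duty = $56,262.15 × 70.2% = $39,496.03.
Total = $689.01 + $39,496.03 = $40,185.04.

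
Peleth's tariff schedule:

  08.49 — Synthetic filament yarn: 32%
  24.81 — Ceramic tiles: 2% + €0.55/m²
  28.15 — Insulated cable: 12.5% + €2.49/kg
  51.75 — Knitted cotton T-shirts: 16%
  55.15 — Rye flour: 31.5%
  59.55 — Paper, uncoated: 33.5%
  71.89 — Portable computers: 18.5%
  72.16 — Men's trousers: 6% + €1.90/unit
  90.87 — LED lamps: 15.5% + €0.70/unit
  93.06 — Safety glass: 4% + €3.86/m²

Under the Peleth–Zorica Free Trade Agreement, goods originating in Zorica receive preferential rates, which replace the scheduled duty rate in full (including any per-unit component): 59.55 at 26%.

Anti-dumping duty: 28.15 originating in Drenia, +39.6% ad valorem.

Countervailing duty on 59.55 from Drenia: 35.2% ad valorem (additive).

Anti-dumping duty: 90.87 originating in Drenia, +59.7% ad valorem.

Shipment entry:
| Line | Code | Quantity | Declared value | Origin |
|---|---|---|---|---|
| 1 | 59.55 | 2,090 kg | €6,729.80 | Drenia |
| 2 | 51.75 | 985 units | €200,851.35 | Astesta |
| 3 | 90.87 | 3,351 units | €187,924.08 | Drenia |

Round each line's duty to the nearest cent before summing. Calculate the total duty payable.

Line 1 (59.55, Drenia, 2,090 kg, €6,729.80):
Base rate for 59.55 is 33.5%.
59.55 has an FTA preferential rate, but origin Drenia is not Zorica; base rate stands.
Additional duty on 59.55 from Drenia: +35.2%. Applied ad valorem rate: 33.5% + 35.2% = 68.7%.
Duty = €6,729.80 × 68.7% = €4,623.37.
Line 2 (51.75, Astesta, 985 units, €200,851.35):
Base rate for 51.75 is 16%.
Duty = €200,851.35 × 16% = €32,136.22.
Line 3 (90.87, Drenia, 3,351 units, €187,924.08):
Base rate for 90.87 is 15.5% + €0.70/unit.
Additional duty on 90.87 from Drenia: +59.7%. Applied ad valorem rate: 15.5% + 59.7% = 75.2%.
Duty = €187,924.08 × 75.2% + 3,351 × €0.70 = €143,664.61.
Total = €4,623.37 + €32,136.22 + €143,664.61 = €180,424.20.

€180,424.20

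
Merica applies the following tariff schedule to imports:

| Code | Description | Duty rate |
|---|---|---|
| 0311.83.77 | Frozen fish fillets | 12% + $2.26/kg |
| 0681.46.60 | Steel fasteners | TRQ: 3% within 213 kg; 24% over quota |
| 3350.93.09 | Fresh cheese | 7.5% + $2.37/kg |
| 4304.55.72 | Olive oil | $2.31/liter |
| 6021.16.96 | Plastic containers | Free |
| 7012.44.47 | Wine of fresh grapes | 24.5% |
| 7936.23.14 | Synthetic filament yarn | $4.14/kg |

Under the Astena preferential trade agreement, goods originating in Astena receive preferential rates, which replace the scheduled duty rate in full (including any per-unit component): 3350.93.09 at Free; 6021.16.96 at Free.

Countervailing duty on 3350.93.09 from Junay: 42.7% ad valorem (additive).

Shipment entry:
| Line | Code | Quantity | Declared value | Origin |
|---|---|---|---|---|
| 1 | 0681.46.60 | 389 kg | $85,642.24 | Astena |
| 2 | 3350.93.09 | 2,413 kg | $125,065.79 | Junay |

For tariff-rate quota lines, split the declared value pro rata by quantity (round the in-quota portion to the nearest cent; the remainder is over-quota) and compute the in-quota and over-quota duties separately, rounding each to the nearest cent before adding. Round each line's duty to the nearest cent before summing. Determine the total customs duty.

Line 1 (0681.46.60, Astena, 389 kg, $85,642.24):
Code 0681.46.60 is under a tariff-rate quota (threshold 213 kg). In-quota: 213 kg at 3%; over-quota: 176 kg at 24%.
Pro-rata value split: in-quota = $85,642.24 × 213/389 = $46,894.08; over-quota = $85,642.24 − $46,894.08 = $38,748.16.
In-quota duty = $46,894.08 × 3% = $1,406.82. Over-quota duty = $38,748.16 × 24% = $9,299.56.
Line duty = $1,406.82 + $9,299.56 = $10,706.38.
Line 2 (3350.93.09, Junay, 2,413 kg, $125,065.79):
Base rate for 3350.93.09 is 7.5% + $2.37/kg.
3350.93.09 has an FTA preferential rate, but origin Junay is not Astena; base rate stands.
Additional duty on 3350.93.09 from Junay: +42.7%. Applied ad valorem rate: 7.5% + 42.7% = 50.2%.
Duty = $125,065.79 × 50.2% + 2,413 × $2.37 = $68,501.84.
Total = $10,706.38 + $68,501.84 = $79,208.22.

$79,208.22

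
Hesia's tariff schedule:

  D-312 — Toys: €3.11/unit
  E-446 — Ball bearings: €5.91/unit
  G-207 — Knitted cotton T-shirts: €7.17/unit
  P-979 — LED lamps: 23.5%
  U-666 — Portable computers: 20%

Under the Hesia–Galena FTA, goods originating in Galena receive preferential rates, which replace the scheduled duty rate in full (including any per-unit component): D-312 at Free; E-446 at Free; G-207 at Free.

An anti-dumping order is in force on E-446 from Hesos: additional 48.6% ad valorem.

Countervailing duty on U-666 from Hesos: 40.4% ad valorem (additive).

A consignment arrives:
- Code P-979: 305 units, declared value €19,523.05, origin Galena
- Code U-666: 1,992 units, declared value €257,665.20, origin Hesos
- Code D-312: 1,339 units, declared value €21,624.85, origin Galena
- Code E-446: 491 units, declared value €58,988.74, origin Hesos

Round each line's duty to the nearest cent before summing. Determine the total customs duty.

Line 1 (P-979, Galena, 305 units, €19,523.05):
Base rate for P-979 is 23.5%.
Origin Galena is the FTA partner but P-979 is not on the preference list; base rate stands.
Duty = €19,523.05 × 23.5% = €4,587.92.
Line 2 (U-666, Hesos, 1,992 units, €257,665.20):
Base rate for U-666 is 20%.
Additional duty on U-666 from Hesos: +40.4%. Applied ad valorem rate: 20% + 40.4% = 60.4%.
Duty = €257,665.20 × 60.4% = €155,629.78.
Line 3 (D-312, Galena, 1,339 units, €21,624.85):
Base rate for D-312 is €3.11/unit.
Origin Galena qualifies under the Hesia–Galena agreement and D-312 is covered: preferential rate Free applies instead.
Duty = €21,624.85 × 0% = €0.00.
Line 4 (E-446, Hesos, 491 units, €58,988.74):
Base rate for E-446 is €5.91/unit.
E-446 has an FTA preferential rate, but origin Hesos is not Galena; base rate stands.
Additional duty on E-446 from Hesos: +48.6% ad valorem. Applied ad valorem rate = 48.6%.
Duty = €58,988.74 × 48.6% + 491 × €5.91 = €31,570.34.
Total = €4,587.92 + €155,629.78 + €0.00 + €31,570.34 = €191,788.04.

€191,788.04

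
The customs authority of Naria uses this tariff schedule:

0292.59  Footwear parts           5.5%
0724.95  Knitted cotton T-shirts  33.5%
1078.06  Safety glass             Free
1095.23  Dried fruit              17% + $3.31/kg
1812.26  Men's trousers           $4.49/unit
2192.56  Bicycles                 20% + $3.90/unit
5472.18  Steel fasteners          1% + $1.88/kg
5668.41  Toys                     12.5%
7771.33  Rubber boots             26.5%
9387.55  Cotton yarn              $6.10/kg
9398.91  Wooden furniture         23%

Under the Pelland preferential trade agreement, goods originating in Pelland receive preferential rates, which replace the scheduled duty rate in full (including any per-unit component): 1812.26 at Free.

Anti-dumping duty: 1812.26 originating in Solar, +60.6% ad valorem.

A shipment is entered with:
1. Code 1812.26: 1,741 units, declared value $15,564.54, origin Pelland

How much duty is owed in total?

Line 1 (1812.26, Pelland, 1,741 units, $15,564.54):
Base rate for 1812.26 is $4.49/unit.
Origin Pelland qualifies under the Naria–Pelland agreement and 1812.26 is covered: preferential rate Free applies instead.
The additional-duty order on 1812.26 targets Solar, not Pelland; it does not apply.
Duty = $15,564.54 × 0% = $0.00.

$0.00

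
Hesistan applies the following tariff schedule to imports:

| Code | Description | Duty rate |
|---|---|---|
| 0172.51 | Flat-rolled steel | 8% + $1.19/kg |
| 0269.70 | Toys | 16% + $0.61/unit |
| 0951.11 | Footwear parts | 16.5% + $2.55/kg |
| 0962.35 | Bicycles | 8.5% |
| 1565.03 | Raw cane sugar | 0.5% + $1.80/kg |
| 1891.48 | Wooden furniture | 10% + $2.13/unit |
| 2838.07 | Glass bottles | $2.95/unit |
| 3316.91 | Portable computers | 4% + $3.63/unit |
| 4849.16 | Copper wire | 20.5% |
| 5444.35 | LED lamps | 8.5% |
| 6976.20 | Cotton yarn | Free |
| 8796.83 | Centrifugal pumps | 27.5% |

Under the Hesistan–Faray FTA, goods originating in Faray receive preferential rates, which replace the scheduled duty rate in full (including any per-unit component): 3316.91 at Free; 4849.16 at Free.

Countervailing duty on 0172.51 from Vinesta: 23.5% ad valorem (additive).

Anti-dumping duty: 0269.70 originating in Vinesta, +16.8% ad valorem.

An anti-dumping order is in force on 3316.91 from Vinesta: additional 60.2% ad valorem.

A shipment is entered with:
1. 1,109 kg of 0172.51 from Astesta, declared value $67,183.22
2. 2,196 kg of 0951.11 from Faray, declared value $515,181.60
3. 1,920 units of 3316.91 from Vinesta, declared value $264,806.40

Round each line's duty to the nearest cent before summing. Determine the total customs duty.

$274,274.44

Line 1 (0172.51, Astesta, 1,109 kg, $67,183.22):
Base rate for 0172.51 is 8% + $1.19/kg.
The additional-duty order on 0172.51 targets Vinesta, not Astesta; it does not apply.
Duty = $67,183.22 × 8% + 1,109 × $1.19 = $6,694.37.
Line 2 (0951.11, Faray, 2,196 kg, $515,181.60):
Base rate for 0951.11 is 16.5% + $2.55/kg.
Origin Faray is the FTA partner but 0951.11 is not on the preference list; base rate stands.
Duty = $515,181.60 × 16.5% + 2,196 × $2.55 = $90,604.76.
Line 3 (3316.91, Vinesta, 1,920 units, $264,806.40):
Base rate for 3316.91 is 4% + $3.63/unit.
3316.91 has an FTA preferential rate, but origin Vinesta is not Faray; base rate stands.
Additional duty on 3316.91 from Vinesta: +60.2%. Applied ad valorem rate: 4% + 60.2% = 64.2%.
Duty = $264,806.40 × 64.2% + 1,920 × $3.63 = $176,975.31.
Total = $6,694.37 + $90,604.76 + $176,975.31 = $274,274.44.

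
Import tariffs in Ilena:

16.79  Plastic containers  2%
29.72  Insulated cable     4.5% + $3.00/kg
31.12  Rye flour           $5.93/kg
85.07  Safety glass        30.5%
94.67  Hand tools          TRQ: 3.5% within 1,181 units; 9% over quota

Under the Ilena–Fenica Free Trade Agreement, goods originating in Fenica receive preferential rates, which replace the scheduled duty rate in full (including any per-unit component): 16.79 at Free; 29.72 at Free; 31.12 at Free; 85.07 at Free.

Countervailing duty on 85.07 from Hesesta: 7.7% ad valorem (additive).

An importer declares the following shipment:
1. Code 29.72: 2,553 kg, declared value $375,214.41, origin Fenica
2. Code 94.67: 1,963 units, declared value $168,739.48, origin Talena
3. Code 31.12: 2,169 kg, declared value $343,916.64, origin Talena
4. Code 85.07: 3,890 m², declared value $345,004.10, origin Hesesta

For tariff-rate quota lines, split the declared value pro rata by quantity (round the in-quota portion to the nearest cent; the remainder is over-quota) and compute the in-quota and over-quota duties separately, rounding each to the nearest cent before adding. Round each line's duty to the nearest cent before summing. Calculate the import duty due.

Line 1 (29.72, Fenica, 2,553 kg, $375,214.41):
Base rate for 29.72 is 4.5% + $3.00/kg.
Origin Fenica qualifies under the Ilena–Fenica agreement and 29.72 is covered: preferential rate Free applies instead.
Duty = $375,214.41 × 0% = $0.00.
Line 2 (94.67, Talena, 1,963 units, $168,739.48):
Code 94.67 is under a tariff-rate quota (threshold 1,181 units). In-quota: 1,181 units at 3.5%; over-quota: 782 units at 9%.
Pro-rata value split: in-quota = $168,739.48 × 1,181/1,963 = $101,518.76; over-quota = $168,739.48 − $101,518.76 = $67,220.72.
In-quota duty = $101,518.76 × 3.5% = $3,553.16. Over-quota duty = $67,220.72 × 9% = $6,049.86.
Line duty = $3,553.16 + $6,049.86 = $9,603.02.
Line 3 (31.12, Talena, 2,169 kg, $343,916.64):
Base rate for 31.12 is $5.93/kg.
31.12 has an FTA preferential rate, but origin Talena is not Fenica; base rate stands.
Duty = 2,169 × $5.93 = $12,862.17.
Line 4 (85.07, Hesesta, 3,890 m², $345,004.10):
Base rate for 85.07 is 30.5%.
85.07 has an FTA preferential rate, but origin Hesesta is not Fenica; base rate stands.
Additional duty on 85.07 from Hesesta: +7.7%. Applied ad valorem rate: 30.5% + 7.7% = 38.2%.
Duty = $345,004.10 × 38.2% = $131,791.57.
Total = $0.00 + $9,603.02 + $12,862.17 + $131,791.57 = $154,256.76.

$154,256.76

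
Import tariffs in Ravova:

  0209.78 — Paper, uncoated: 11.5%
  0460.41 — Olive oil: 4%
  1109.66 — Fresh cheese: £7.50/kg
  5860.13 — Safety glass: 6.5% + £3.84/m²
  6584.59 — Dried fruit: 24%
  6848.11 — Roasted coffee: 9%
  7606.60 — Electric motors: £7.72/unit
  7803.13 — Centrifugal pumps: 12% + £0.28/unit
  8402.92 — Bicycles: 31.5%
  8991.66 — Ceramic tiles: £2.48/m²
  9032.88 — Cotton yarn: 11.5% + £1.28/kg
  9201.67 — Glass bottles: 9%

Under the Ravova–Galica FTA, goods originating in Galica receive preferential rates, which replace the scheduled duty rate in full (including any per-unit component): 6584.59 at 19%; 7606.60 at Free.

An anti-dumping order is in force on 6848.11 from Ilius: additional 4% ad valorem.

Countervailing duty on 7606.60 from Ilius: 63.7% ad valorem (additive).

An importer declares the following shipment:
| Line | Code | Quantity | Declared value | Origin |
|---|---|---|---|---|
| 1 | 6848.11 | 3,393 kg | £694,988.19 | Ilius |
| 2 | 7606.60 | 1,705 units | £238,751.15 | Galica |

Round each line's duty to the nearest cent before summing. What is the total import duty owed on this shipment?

£90,348.46

Line 1 (6848.11, Ilius, 3,393 kg, £694,988.19):
Base rate for 6848.11 is 9%.
Additional duty on 6848.11 from Ilius: +4%. Applied ad valorem rate: 9% + 4% = 13%.
Duty = £694,988.19 × 13% = £90,348.46.
Line 2 (7606.60, Galica, 1,705 units, £238,751.15):
Base rate for 7606.60 is £7.72/unit.
Origin Galica qualifies under the Ravova–Galica agreement and 7606.60 is covered: preferential rate Free applies instead.
The additional-duty order on 7606.60 targets Ilius, not Galica; it does not apply.
Duty = £238,751.15 × 0% = £0.00.
Total = £90,348.46 + £0.00 = £90,348.46.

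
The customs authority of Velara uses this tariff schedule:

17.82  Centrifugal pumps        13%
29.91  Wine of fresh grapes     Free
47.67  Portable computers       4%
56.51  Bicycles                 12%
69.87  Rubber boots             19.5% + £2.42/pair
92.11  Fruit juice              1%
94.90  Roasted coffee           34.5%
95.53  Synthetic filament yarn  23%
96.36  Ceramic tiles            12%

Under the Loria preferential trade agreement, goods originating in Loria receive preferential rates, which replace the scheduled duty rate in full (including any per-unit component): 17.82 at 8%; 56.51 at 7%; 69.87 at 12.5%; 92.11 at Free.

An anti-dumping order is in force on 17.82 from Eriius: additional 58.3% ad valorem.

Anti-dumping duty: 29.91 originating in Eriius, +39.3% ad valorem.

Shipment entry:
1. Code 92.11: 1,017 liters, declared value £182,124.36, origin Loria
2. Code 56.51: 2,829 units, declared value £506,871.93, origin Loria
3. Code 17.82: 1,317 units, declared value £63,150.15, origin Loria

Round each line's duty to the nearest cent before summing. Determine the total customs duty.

Line 1 (92.11, Loria, 1,017 liters, £182,124.36):
Base rate for 92.11 is 1%.
Origin Loria qualifies under the Velara–Loria agreement and 92.11 is covered: preferential rate Free applies instead.
Duty = £182,124.36 × 0% = £0.00.
Line 2 (56.51, Loria, 2,829 units, £506,871.93):
Base rate for 56.51 is 12%.
Origin Loria qualifies under the Velara–Loria agreement and 56.51 is covered: preferential rate 7% applies instead.
Duty = £506,871.93 × 7% = £35,481.04.
Line 3 (17.82, Loria, 1,317 units, £63,150.15):
Base rate for 17.82 is 13%.
Origin Loria qualifies under the Velara–Loria agreement and 17.82 is covered: preferential rate 8% applies instead.
The additional-duty order on 17.82 targets Eriius, not Loria; it does not apply.
Duty = £63,150.15 × 8% = £5,052.01.
Total = £0.00 + £35,481.04 + £5,052.01 = £40,533.05.

£40,533.05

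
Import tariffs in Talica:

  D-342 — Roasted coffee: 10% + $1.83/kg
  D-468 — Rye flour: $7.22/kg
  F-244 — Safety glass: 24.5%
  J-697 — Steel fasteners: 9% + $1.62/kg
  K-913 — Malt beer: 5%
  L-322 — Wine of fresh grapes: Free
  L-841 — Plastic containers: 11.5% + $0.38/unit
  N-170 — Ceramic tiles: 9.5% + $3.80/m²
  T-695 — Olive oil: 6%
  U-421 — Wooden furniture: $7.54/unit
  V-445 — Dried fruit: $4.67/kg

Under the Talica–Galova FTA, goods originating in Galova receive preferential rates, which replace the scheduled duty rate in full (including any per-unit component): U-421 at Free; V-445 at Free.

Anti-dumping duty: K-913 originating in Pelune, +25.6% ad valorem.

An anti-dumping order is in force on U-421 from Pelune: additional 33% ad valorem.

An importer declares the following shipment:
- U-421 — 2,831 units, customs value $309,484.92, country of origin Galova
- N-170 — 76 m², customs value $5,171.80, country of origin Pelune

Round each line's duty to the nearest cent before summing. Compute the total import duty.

Line 1 (U-421, Galova, 2,831 units, $309,484.92):
Base rate for U-421 is $7.54/unit.
Origin Galova qualifies under the Talica–Galova agreement and U-421 is covered: preferential rate Free applies instead.
The additional-duty order on U-421 targets Pelune, not Galova; it does not apply.
Duty = $309,484.92 × 0% = $0.00.
Line 2 (N-170, Pelune, 76 m², $5,171.80):
Base rate for N-170 is 9.5% + $3.80/m².
Duty = $5,171.80 × 9.5% + 76 × $3.80 = $780.12.
Total = $0.00 + $780.12 = $780.12.

$780.12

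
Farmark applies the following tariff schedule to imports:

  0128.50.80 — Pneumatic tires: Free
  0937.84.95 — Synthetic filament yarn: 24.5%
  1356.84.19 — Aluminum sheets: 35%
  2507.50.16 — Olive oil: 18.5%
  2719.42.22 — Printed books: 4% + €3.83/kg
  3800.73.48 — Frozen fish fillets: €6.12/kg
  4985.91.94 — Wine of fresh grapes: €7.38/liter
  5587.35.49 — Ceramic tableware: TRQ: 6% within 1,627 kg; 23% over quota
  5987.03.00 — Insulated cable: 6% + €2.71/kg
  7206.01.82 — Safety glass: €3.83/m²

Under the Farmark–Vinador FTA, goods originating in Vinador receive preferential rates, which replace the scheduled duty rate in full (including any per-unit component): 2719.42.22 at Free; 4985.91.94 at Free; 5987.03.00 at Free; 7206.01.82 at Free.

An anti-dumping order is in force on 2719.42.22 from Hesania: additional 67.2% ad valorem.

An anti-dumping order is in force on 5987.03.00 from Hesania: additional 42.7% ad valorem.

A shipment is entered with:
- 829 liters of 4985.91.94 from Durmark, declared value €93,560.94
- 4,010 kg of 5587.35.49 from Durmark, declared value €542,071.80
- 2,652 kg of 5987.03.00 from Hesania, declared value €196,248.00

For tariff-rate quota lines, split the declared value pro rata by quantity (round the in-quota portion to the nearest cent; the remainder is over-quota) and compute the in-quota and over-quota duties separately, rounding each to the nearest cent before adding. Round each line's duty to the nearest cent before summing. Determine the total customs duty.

€196,164.80

Line 1 (4985.91.94, Durmark, 829 liters, €93,560.94):
Base rate for 4985.91.94 is €7.38/liter.
4985.91.94 has an FTA preferential rate, but origin Durmark is not Vinador; base rate stands.
Duty = 829 × €7.38 = €6,118.02.
Line 2 (5587.35.49, Durmark, 4,010 kg, €542,071.80):
Code 5587.35.49 is under a tariff-rate quota (threshold 1,627 kg). In-quota: 1,627 kg at 6%; over-quota: 2,383 kg at 23%.
Pro-rata value split: in-quota = €542,071.80 × 1,627/4,010 = €219,937.86; over-quota = €542,071.80 − €219,937.86 = €322,133.94.
In-quota duty = €219,937.86 × 6% = €13,196.27. Over-quota duty = €322,133.94 × 23% = €74,090.81.
Line duty = €13,196.27 + €74,090.81 = €87,287.08.
Line 3 (5987.03.00, Hesania, 2,652 kg, €196,248.00):
Base rate for 5987.03.00 is 6% + €2.71/kg.
5987.03.00 has an FTA preferential rate, but origin Hesania is not Vinador; base rate stands.
Additional duty on 5987.03.00 from Hesania: +42.7%. Applied ad valorem rate: 6% + 42.7% = 48.7%.
Duty = €196,248.00 × 48.7% + 2,652 × €2.71 = €102,759.70.
Total = €6,118.02 + €87,287.08 + €102,759.70 = €196,164.80.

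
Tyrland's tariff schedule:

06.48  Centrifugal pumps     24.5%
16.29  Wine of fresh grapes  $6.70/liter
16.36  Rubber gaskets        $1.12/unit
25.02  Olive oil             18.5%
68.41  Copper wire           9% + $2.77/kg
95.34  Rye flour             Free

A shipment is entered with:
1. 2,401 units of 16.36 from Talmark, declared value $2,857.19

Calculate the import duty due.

Line 1 (16.36, Talmark, 2,401 units, $2,857.19):
Base rate for 16.36 is $1.12/unit.
Duty = 2,401 × $1.12 = $2,689.12.

$2,689.12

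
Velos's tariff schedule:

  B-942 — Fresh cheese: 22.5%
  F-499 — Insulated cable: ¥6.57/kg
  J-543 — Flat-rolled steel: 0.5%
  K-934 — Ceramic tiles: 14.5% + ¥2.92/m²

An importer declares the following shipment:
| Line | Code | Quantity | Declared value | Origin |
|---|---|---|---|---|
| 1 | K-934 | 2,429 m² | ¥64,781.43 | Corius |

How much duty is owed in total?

¥16,485.99

Line 1 (K-934, Corius, 2,429 m², ¥64,781.43):
Base rate for K-934 is 14.5% + ¥2.92/m².
Duty = ¥64,781.43 × 14.5% + 2,429 × ¥2.92 = ¥16,485.99.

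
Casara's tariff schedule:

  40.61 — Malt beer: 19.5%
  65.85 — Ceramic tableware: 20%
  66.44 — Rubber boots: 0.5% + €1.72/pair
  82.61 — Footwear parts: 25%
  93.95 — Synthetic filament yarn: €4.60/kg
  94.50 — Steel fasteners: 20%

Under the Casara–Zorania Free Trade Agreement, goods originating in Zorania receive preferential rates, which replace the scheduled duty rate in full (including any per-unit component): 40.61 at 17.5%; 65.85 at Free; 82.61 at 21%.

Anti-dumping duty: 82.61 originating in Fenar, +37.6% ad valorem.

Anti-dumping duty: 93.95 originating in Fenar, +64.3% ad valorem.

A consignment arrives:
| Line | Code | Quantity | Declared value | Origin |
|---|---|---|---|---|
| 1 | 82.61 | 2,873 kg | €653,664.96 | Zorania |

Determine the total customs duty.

€137,269.64

Line 1 (82.61, Zorania, 2,873 kg, €653,664.96):
Base rate for 82.61 is 25%.
Origin Zorania qualifies under the Casara–Zorania agreement and 82.61 is covered: preferential rate 21% applies instead.
The additional-duty order on 82.61 targets Fenar, not Zorania; it does not apply.
Duty = €653,664.96 × 21% = €137,269.64.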